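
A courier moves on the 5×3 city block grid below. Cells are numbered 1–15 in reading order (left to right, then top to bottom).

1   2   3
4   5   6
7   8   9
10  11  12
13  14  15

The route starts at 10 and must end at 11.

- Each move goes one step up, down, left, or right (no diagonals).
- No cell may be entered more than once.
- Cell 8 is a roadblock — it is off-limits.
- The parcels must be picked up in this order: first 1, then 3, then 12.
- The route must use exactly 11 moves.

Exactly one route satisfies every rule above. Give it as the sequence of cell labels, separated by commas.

The waypoints must appear in the order 1, 3, 12, with no cell reused.
Route from 10: up 3 to 1, right 2 to 3, down 4 to 15, left 1 to 14, up 1 to 11 — 11 moves in all.
Check: order respected (1 at step 3, 3 at step 5, 12 at step 8); 11 moves as required.

10, 7, 4, 1, 2, 3, 6, 9, 12, 15, 14, 11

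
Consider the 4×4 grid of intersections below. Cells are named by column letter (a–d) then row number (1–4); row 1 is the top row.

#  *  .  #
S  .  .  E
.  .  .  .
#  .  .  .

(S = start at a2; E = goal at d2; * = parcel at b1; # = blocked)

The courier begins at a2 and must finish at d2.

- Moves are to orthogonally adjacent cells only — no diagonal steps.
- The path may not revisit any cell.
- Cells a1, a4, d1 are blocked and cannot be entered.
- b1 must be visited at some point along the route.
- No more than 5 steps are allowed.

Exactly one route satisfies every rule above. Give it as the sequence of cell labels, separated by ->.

a2 -> b2 -> b1 -> c1 -> c2 -> d2

The 5-move cap with required stops at b1 leaves no slack for detours.
Route from a2: right to b2, up to b1, right to c1, down to c2, right to d2 — 5 moves in all.
Check: all required cells visited; 5 ≤ 5 moves.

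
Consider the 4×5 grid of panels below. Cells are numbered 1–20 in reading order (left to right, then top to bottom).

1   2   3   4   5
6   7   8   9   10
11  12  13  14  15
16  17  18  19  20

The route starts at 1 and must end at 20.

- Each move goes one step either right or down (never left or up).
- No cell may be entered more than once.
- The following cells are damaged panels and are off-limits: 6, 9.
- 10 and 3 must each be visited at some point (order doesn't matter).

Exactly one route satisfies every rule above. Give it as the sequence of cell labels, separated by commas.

Moves only go right or down, so the column and row indices never decrease.
Route from 1: 4× right (reaching 5), 3× down (reaching 20) — 7 moves in all.
Check: all required cells visited.

1, 2, 3, 4, 5, 10, 15, 20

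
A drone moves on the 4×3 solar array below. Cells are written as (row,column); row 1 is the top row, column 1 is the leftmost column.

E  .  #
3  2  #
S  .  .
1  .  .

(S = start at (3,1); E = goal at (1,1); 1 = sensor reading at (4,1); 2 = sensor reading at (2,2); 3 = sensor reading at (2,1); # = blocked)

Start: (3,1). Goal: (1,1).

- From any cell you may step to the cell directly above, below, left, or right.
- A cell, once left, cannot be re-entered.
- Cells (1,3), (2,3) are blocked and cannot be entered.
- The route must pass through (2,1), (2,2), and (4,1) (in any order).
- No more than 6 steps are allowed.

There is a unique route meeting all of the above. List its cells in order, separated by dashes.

(3,1) - (4,1) - (4,2) - (3,2) - (2,2) - (2,1) - (1,1)

Any route must reach (2,1), (2,2), and (4,1) and still end at (1,1) within 6 moves, so the order of the required stops is forced.
Route from (3,1): down to (4,1), right to (4,2), 2× up (reaching (2,2)), left to (2,1), up to (1,1) — 6 moves in all.
Check: all required cells visited; 6 ≤ 6 moves.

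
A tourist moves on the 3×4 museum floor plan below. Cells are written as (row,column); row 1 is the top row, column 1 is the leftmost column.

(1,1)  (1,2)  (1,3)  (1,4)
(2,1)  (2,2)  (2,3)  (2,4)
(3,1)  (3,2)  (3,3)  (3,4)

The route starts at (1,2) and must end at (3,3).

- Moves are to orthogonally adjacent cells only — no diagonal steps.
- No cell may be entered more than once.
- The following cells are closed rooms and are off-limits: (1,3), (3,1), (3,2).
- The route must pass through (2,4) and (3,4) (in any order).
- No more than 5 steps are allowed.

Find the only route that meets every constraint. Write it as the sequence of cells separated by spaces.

(1,2) (2,2) (2,3) (2,4) (3,4) (3,3)

The 5-move cap with required stops at (2,4), (3,4) leaves no slack for detours.
Route from (1,2): down 1 to (2,2), right 2 to (2,4), down 1 to (3,4), left 1 to (3,3) — 5 moves in all.
Check: all required cells visited; 5 ≤ 5 moves.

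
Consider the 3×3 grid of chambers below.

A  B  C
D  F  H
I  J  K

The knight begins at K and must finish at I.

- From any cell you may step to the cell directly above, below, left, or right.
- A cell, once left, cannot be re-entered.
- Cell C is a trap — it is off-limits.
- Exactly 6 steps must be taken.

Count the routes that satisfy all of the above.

2

Need simple routes of exactly 6 moves from K to I (Manhattan distance 2, so 2 moves are spent on a detour and 2 undoing it).
Enumerating: K H F B A D I | K J F B A D I.
That gives 2 routes.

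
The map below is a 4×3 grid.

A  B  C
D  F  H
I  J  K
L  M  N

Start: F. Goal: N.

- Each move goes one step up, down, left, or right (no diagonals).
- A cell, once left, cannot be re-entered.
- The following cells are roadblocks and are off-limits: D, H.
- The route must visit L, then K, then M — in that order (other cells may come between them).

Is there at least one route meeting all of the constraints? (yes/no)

Even ignoring the required order, no revisit-free route from F to N manages to pass through all of L, K, and M: branching out from F, every path either misses one of them or, having collected them, can no longer reach N without re-entering a cell.

no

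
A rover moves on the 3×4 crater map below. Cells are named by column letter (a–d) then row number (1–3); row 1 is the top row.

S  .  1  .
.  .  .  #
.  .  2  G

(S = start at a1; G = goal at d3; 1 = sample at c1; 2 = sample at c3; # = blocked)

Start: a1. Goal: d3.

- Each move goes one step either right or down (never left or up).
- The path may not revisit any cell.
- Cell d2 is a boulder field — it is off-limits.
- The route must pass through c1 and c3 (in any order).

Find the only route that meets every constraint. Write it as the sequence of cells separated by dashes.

a1 - b1 - c1 - c2 - c3 - d3

Moves only go right or down, so the column and row indices never decrease.
Route from a1: 2× right (reaching c1), 2× down (reaching c3), right to d3 — 5 moves in all.
Check: all required cells visited.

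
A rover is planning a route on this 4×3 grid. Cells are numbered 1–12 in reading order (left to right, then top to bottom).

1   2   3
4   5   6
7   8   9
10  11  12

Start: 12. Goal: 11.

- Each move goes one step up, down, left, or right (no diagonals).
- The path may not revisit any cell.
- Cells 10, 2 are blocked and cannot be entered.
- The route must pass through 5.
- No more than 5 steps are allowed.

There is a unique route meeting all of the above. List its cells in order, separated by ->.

12 -> 9 -> 6 -> 5 -> 8 -> 11

Any route must reach 5 and still end at 11 within 5 moves, so the order of the required stops is forced.
Route from 12: 2× up (reaching 6), left to 5, 2× down (reaching 11) — 5 moves in all.
Check: all required cells visited; 5 ≤ 5 moves.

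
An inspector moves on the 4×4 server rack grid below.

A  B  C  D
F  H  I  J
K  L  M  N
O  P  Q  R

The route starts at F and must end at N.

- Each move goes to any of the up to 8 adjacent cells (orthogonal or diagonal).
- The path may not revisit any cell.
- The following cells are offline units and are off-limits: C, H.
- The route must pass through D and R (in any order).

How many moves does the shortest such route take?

7

Any route passes through D and R in some order between F and N. Summing Chebyshev distances along each leg and taking the cheapest ordering (F → D → R → N) gives a lower bound of 3 + 3 + 1 = 7 moves.
A route of 7 moves achieves this: F → B → I → D → J → M → R → N.
Since 7 matches the lower bound, it is optimal.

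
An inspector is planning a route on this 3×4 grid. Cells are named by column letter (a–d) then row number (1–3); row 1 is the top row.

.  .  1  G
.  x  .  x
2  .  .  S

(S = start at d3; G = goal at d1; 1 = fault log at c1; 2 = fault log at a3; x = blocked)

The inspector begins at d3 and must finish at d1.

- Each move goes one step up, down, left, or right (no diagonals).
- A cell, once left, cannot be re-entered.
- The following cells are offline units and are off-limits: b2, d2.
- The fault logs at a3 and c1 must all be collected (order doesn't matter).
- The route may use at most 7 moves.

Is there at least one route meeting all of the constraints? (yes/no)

Even ignoring the no-revisit rule, getting from d3 to d1, taking the cheapest ordering d3 → a3 → c1 → d1 needs at least 3 + 4 + 1 = 8 moves (Manhattan distance per leg), which exceeds the 7-move limit.

no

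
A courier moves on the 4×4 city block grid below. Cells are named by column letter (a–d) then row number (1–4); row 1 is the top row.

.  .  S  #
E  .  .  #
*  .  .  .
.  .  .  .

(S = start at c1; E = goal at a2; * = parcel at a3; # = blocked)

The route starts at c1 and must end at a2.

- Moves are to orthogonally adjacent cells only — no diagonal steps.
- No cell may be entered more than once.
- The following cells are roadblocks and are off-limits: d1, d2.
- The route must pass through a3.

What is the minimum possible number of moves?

Any route passes through a3 somewhere between c1 and a2. Summing Manhattan distances along the two legs (c1 → a3 → a2) gives a lower bound of 4 + 1 = 5 moves.
A route of 5 moves achieves this: c1 → c2 → c3 → b3 → a3 → a2.
Since 5 matches the lower bound, it is optimal.

5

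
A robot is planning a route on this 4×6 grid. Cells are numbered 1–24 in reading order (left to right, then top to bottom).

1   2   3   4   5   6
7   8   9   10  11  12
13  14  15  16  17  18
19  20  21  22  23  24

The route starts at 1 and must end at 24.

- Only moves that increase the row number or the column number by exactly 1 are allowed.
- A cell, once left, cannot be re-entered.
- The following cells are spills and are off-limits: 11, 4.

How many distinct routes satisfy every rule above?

A right/down-only route from 1 to 24 makes exactly 3 down-moves and 5 right-moves in some order.
With no other constraints that would be C(8,3) = 56 routes.
Subtract routes through each blocked cell (inclusion–exclusion for overlaps): − through 4: 10 − through 11: 15 + through 4&11: 6 → 37.
That gives 37 routes.

37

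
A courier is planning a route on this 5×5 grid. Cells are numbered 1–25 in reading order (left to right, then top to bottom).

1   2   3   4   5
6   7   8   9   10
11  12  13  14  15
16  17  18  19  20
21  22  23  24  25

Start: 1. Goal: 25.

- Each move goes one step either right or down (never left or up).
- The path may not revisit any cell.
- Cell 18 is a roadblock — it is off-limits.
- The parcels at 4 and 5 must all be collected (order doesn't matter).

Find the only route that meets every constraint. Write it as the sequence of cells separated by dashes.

1 - 2 - 3 - 4 - 5 - 10 - 15 - 20 - 25

Moves only go right or down, so the column and row indices never decrease.
Route from 1: right 4 to 5, down 4 to 25 — 8 moves in all.
Check: all required cells visited.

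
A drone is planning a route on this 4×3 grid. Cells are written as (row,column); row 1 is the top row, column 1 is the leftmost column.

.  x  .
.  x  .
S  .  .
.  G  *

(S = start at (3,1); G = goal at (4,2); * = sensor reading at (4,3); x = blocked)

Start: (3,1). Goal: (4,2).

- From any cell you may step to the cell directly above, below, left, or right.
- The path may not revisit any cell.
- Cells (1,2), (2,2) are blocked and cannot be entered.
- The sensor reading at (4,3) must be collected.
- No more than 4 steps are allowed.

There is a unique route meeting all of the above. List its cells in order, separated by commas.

The 4-move cap with required stops at (4,3) leaves no slack for detours.
Route from (3,1): 2× right (reaching (3,3)), down to (4,3), left to (4,2) — 4 moves in all.
Check: all required cells visited; 4 ≤ 4 moves.

(3,1), (3,2), (3,3), (4,3), (4,2)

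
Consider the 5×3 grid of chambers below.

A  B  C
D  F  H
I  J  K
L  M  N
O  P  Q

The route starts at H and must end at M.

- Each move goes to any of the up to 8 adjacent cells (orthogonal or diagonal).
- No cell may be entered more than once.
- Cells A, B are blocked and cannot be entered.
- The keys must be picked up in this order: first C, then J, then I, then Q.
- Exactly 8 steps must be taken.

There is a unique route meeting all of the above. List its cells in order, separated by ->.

H -> C -> F -> J -> I -> L -> P -> Q -> M

The waypoints must appear in the order C, J, I, Q, with no cell reused.
Route from H: up 1 to C, down-left 1 to F, down 1 to J, left 1 to I, down 1 to L, down-right 1 to P, right 1 to Q, up-left 1 to M — 8 moves in all.
Check: order respected (C at step 1, J at step 3, I at step 4, Q at step 7); 8 moves as required.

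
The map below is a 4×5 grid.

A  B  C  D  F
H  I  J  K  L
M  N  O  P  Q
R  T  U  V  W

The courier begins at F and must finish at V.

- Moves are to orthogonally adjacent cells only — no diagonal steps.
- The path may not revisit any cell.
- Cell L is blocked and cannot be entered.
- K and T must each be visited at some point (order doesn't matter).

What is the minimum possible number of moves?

8

Any route passes through K and T in some order between F and V. Summing Manhattan distances along each leg and taking the cheapest ordering (F → K → T → V) gives a lower bound of 2 + 4 + 2 = 8 moves.
A route of 8 moves achieves this: F → D → K → P → O → N → T → U → V.
Since 8 matches the lower bound, it is optimal.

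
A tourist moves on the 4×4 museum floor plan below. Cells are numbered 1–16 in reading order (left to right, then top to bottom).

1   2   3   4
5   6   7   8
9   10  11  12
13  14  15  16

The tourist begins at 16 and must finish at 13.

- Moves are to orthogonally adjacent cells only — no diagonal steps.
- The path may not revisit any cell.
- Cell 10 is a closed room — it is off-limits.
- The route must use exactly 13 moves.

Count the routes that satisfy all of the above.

Need simple routes of exactly 13 moves from 16 to 13 (Manhattan distance 3, so 5 moves are spent on a detour and 5 undoing it).
Enumerating: 16 12 8 4 3 2 1 5 6 7 11 15 14 13 | 16 15 11 12 8 4 3 7 6 2 1 5 9 13.
That gives 2 routes.

2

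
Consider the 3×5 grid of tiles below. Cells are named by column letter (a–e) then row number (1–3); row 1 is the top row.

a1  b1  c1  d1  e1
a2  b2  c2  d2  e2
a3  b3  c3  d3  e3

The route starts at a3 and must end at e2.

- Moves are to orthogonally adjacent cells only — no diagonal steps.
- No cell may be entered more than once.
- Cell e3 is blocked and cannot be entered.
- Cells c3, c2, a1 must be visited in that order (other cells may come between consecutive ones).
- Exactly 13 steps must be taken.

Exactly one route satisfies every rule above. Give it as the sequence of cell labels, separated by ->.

The waypoints must appear in the order c3, c2, a1, with no cell reused.
Route from a3: 3× right (reaching d3), up to d2, 3× left (reaching a2), up to a1, 4× right (reaching e1), down to e2 — 13 moves in all.
Check: order respected (c3 at step 2, c2 at step 5, a1 at step 8); 13 moves as required.

a3 -> b3 -> c3 -> d3 -> d2 -> c2 -> b2 -> a2 -> a1 -> b1 -> c1 -> d1 -> e1 -> e2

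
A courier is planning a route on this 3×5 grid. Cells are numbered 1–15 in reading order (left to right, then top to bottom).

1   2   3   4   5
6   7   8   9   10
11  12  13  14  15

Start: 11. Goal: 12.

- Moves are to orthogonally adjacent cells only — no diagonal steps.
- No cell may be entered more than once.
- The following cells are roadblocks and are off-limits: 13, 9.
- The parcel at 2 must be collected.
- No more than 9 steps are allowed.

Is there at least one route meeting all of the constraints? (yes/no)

yes

One route that works: 11 → 6 → 1 → 2 → 7 → 12.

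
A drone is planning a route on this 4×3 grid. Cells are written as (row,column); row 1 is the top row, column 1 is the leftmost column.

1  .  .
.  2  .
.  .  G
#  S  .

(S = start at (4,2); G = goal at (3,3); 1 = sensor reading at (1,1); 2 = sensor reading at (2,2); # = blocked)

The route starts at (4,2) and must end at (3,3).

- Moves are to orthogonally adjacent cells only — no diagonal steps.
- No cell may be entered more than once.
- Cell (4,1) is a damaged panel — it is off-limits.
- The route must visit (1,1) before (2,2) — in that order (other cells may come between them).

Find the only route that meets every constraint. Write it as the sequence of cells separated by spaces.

(4,2) (3,2) (3,1) (2,1) (1,1) (1,2) (2,2) (2,3) (3,3)

The waypoints must appear in the order (1,1), (2,2), with no cell reused.
Route from (4,2): up to (3,2), left to (3,1), 2× up (reaching (1,1)), right to (1,2), down to (2,2), right to (2,3), down to (3,3) — 8 moves in all.
Check: order respected (1 at step 4, 2 at step 6).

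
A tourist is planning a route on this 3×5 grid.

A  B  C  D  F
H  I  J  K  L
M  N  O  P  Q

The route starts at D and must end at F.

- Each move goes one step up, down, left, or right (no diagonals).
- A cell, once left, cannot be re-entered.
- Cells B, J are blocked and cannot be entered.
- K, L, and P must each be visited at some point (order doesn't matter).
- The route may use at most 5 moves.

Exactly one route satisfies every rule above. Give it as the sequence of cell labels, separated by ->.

The budget equals the shortest possible length, so every move has to be on a shortest route through the required cells.
Route from D: down 2 to P, right 1 to Q, up 2 to F — 5 moves in all.
Check: all required cells visited; 5 ≤ 5 moves.

D -> K -> P -> Q -> L -> F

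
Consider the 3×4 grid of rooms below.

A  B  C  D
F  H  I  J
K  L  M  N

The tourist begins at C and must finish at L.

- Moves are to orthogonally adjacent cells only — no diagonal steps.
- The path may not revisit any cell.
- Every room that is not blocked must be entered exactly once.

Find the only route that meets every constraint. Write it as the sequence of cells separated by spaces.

Need to visit all 12 open cells exactly once, starting at C and ending at L.
Route from C: right 1 to D, down 2 to N, left 1 to M, up 1 to I, left 1 to H, up 1 to B, left 1 to A, down 2 to K, right 1 to L — 11 moves in all.
Check: all 12 open cells covered.

C D J N M I H B A F K L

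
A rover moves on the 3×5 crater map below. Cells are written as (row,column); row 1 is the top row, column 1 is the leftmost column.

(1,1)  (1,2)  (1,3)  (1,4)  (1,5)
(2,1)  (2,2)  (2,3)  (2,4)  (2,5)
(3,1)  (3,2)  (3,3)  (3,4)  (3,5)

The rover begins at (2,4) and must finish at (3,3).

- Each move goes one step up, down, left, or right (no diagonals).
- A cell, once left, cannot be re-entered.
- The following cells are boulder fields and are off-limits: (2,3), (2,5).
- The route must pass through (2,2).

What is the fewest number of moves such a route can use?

6

Any route passes through (2,2) somewhere between (2,4) and (3,3). Summing Manhattan distances along the two legs ((2,4) → (2,2) → (3,3)) gives a lower bound of 2 + 2 = 4 moves.
That bound ignores the blocked cells. Measuring each leg by the fewest moves that actually steer around them ((2,4)→(2,2): 4; (2,2)→(3,3): 2) raises the lower bound to 6.
A route of 6 moves exists: (2,4) → (1,4) → (1,3) → (1,2) → (2,2) → (3,2) → (3,3).
Since 6 matches that lower bound, it is optimal.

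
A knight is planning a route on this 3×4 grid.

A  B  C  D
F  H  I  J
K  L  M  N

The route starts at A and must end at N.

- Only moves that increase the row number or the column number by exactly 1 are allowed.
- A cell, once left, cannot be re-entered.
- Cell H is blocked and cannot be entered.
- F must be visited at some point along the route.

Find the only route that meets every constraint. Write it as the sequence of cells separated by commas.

Moves only go right or down, so the column and row indices never decrease.
Route from A: down 2 to K, right 3 to N — 5 moves in all.
Check: all required cells visited.

A, F, K, L, M, N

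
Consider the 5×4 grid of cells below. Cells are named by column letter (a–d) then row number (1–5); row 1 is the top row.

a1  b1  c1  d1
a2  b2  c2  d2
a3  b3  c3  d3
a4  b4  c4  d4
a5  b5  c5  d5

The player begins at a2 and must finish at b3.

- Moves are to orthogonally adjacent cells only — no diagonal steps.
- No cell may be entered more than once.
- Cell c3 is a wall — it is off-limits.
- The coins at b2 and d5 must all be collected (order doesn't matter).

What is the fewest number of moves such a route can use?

10

Any route passes through b2 and d5 in some order between a2 and b3. Summing Manhattan distances along each leg and taking the cheapest ordering (a2 → b2 → d5 → b3) gives a lower bound of 1 + 5 + 4 = 10 moves.
A route of 10 moves achieves this: a2 → b2 → c2 → d2 → d3 → d4 → d5 → c5 → c4 → b4 → b3.
Since 10 matches the lower bound, it is optimal.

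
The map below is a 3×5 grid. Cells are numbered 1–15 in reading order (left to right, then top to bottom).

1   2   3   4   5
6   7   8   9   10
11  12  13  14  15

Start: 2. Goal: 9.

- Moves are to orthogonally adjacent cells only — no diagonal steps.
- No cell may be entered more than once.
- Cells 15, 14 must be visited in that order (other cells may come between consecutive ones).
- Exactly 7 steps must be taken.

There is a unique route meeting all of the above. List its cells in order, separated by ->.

2 -> 3 -> 4 -> 5 -> 10 -> 15 -> 14 -> 9

The waypoints must appear in the order 15, 14, with no cell reused.
Route from 2: 3× right (reaching 5), 2× down (reaching 15), left to 14, up to 9 — 7 moves in all.
Check: order respected (15 at step 5, 14 at step 6); 7 moves as required.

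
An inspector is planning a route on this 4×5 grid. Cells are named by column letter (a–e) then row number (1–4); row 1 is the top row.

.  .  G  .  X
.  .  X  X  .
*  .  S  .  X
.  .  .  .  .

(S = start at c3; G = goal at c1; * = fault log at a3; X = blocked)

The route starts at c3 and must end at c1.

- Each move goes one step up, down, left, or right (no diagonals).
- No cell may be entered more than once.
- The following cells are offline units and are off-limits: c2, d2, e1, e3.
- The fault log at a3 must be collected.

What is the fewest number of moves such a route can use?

Any route passes through a3 somewhere between c3 and c1. Summing Manhattan distances along the two legs (c3 → a3 → c1) gives a lower bound of 2 + 4 = 6 moves.
A route of 6 moves achieves this: c3 → b3 → a3 → a2 → a1 → b1 → c1.
Since 6 matches the lower bound, it is optimal.

6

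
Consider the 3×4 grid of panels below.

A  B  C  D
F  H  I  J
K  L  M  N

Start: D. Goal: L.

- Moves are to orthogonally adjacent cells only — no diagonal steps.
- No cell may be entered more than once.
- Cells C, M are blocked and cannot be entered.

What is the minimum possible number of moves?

4

The Manhattan distance from D to L is |1−3| + |4−2| = 4, so at least 4 moves are needed.
A route of 4 moves achieves this: D → J → I → H → L.
Since 4 matches the lower bound, it is optimal.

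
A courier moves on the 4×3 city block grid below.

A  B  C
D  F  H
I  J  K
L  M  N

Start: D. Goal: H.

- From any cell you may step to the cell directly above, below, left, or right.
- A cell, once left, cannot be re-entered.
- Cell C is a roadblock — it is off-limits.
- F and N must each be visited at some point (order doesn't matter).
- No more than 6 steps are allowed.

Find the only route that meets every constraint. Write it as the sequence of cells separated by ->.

Any route must reach F and N and still end at H within 6 moves, so the order of the required stops is forced.
Route from D: right to F, 2× down (reaching M), right to N, 2× up (reaching H) — 6 moves in all.
Check: all required cells visited; 6 ≤ 6 moves.

D -> F -> J -> M -> N -> K -> H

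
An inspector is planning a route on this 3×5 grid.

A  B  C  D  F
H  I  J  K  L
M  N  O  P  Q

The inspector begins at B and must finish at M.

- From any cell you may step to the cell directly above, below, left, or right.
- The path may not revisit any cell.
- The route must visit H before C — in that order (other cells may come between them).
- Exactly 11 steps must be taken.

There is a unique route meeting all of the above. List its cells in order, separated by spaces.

The waypoints must appear in the order H, C, with no cell reused.
Route from B: left to A, down to H, 2× right (reaching J), up to C, right to D, 2× down (reaching P), 3× left (reaching M) — 11 moves in all.
Check: order respected (H at step 2, C at step 5); 11 moves as required.

B A H I J C D K P O N M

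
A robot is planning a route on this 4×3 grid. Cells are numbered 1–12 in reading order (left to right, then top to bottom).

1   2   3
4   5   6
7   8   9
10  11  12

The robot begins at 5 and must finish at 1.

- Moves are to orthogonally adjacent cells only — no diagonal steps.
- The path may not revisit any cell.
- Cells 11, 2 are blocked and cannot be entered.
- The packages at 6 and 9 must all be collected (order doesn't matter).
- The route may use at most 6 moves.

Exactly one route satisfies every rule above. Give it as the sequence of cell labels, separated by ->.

The 6-move cap with required stops at 6, 9 leaves no slack for detours.
Route from 5: right 1 to 6, down 1 to 9, left 2 to 7, up 2 to 1 — 6 moves in all.
Check: all required cells visited; 6 ≤ 6 moves.

5 -> 6 -> 9 -> 8 -> 7 -> 4 -> 1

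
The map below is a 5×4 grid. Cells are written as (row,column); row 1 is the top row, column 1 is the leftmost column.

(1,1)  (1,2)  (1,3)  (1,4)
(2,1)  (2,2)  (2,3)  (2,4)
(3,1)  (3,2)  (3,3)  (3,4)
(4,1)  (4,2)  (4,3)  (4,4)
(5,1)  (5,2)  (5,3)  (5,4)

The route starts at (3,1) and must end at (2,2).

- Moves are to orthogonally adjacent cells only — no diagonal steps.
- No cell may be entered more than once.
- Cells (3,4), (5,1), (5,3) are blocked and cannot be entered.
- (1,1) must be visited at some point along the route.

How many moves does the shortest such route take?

Any route passes through (1,1) somewhere between (3,1) and (2,2). Summing Manhattan distances along the two legs ((3,1) → (1,1) → (2,2)) gives a lower bound of 2 + 2 = 4 moves.
A route of 4 moves achieves this: (3,1) → (2,1) → (1,1) → (1,2) → (2,2).
Since 4 matches the lower bound, it is optimal.

4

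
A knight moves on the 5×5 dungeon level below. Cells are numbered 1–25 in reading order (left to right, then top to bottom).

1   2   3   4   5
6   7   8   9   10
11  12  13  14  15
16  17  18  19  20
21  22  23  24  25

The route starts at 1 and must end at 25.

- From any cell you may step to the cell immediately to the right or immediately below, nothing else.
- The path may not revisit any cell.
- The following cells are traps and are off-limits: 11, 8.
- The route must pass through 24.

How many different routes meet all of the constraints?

13

A right/down-only route from 1 to 25 makes exactly 4 down-moves and 4 right-moves in some order.
With no other constraints that would be C(8,4) = 70 routes.
Split at 24 and multiply the segment counts (each segment already excludes blocked cells): 1→24: 13; 24→25: 1; product = 13.
That gives 13 routes.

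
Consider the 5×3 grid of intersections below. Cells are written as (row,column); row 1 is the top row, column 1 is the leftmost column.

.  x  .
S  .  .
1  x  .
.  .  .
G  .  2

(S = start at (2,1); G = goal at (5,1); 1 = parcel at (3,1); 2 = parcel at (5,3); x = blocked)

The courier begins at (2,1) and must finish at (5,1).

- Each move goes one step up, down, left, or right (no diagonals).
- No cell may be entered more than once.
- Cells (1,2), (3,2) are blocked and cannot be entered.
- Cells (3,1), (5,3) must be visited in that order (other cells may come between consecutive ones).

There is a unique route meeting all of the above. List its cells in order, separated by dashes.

The waypoints must appear in the order (3,1), (5,3), with no cell reused.
Route from (2,1): 2× down (reaching (4,1)), 2× right (reaching (4,3)), down to (5,3), 2× left (reaching (5,1)) — 7 moves in all.
Check: order respected (1 at step 1, 2 at step 5).

(2,1) - (3,1) - (4,1) - (4,2) - (4,3) - (5,3) - (5,2) - (5,1)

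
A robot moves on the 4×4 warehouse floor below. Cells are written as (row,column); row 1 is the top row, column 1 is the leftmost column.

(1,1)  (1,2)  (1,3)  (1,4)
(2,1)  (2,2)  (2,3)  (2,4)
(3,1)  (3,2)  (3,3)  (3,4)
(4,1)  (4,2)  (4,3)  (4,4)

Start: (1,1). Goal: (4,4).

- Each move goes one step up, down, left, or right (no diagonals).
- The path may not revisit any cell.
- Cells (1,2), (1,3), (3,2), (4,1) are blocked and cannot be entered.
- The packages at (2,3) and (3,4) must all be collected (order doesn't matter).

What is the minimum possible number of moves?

6

Any route passes through (2,3) and (3,4) in some order between (1,1) and (4,4). Summing Manhattan distances along each leg and taking the cheapest ordering ((1,1) → (2,3) → (3,4) → (4,4)) gives a lower bound of 3 + 2 + 1 = 6 moves.
A route of 6 moves achieves this: (1,1) → (2,1) → (2,2) → (2,3) → (3,3) → (3,4) → (4,4).
Since 6 matches the lower bound, it is optimal.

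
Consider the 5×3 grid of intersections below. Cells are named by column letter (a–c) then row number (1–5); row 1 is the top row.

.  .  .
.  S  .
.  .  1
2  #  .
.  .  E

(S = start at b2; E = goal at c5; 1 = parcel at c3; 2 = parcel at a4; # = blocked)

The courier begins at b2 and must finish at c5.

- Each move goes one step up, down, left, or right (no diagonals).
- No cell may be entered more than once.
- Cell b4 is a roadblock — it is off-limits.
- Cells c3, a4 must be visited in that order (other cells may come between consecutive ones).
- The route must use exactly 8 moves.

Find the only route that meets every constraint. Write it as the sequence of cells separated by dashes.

The waypoints must appear in the order c3, a4, with no cell reused.
Route from b2: right 1 to c2, down 1 to c3, left 2 to a3, down 2 to a5, right 2 to c5 — 8 moves in all.
Check: order respected (1 at step 2, 2 at step 5); 8 moves as required.

b2 - c2 - c3 - b3 - a3 - a4 - a5 - b5 - c5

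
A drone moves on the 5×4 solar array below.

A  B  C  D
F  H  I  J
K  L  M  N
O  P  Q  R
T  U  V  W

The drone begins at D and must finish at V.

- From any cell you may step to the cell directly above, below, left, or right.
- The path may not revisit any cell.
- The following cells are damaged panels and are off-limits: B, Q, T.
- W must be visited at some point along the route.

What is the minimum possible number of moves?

5

Any route passes through W somewhere between D and V. Summing Manhattan distances along the two legs (D → W → V) gives a lower bound of 4 + 1 = 5 moves.
A route of 5 moves achieves this: D → J → N → R → W → V.
Since 5 matches the lower bound, it is optimal.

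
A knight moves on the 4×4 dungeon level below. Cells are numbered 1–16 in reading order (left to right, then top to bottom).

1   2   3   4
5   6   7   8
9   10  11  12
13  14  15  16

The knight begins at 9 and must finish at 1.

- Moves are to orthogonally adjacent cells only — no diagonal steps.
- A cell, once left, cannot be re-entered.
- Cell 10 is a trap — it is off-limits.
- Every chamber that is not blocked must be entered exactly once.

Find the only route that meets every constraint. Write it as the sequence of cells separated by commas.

Need to visit all 15 open cells exactly once, starting at 9 and ending at 1.
Route from 9: down 1 to 13, right 3 to 16, up 1 to 12, left 1 to 11, up 1 to 7, right 1 to 8, up 1 to 4, left 2 to 2, down 1 to 6, left 1 to 5, up 1 to 1 — 14 moves in all.
Check: all 15 open cells covered.

9, 13, 14, 15, 16, 12, 11, 7, 8, 4, 3, 2, 6, 5, 1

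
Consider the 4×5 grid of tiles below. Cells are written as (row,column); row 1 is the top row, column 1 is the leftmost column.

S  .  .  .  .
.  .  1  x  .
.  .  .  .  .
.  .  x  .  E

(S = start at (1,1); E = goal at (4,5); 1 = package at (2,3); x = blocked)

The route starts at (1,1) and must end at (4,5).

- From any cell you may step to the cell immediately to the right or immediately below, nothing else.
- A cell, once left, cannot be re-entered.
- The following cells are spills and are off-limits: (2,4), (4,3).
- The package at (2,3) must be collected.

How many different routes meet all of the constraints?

6

A right/down-only route from (1,1) to (4,5) makes exactly 3 down-moves and 4 right-moves in some order.
With no other constraints that would be C(7,3) = 35 routes.
Split at (2,3) and multiply the segment counts (each segment already excludes blocked cells): (1,1)→(2,3): 3; (2,3)→(4,5): 2; product = 6.
That gives 6 routes.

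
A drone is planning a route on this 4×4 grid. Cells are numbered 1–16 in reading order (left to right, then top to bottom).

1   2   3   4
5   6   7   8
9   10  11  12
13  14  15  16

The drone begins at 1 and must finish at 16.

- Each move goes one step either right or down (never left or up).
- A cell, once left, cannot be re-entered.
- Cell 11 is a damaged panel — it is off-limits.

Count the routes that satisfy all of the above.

A right/down-only route from 1 to 16 makes exactly 3 down-moves and 3 right-moves in some order.
With no other constraints that would be C(6,3) = 20 routes.
Subtract routes through each blocked cell (inclusion–exclusion for overlaps): − through 11: 12 → 8.
That gives 8 routes.

8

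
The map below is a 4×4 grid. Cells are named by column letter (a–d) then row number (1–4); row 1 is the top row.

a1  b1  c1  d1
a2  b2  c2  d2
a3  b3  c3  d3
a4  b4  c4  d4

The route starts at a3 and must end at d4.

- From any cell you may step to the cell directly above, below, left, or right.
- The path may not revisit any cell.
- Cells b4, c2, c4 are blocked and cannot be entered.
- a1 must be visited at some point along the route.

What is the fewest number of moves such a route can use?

Any route passes through a1 somewhere between a3 and d4. Summing Manhattan distances along the two legs (a3 → a1 → d4) gives a lower bound of 2 + 6 = 8 moves.
A route of 8 moves achieves this: a3 → a2 → a1 → b1 → b2 → b3 → c3 → d3 → d4.
Since 8 matches the lower bound, it is optimal.

8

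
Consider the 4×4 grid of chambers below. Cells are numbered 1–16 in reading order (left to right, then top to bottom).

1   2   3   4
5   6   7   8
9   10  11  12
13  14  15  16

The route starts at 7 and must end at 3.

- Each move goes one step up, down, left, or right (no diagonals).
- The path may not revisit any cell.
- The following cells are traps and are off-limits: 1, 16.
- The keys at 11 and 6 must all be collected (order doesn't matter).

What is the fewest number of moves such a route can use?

Any route passes through 11 and 6 in some order between 7 and 3. Summing Manhattan distances along each leg and taking the cheapest ordering (7 → 6 → 11 → 3) gives a lower bound of 1 + 2 + 2 = 5 moves.
A route of 5 moves achieves this: 7 → 11 → 10 → 6 → 2 → 3.
Since 5 matches the lower bound, it is optimal.

5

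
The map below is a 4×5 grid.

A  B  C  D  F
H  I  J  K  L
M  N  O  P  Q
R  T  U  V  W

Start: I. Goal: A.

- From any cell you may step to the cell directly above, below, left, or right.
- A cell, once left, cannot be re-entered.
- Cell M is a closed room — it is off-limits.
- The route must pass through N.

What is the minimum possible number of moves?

6

Any route passes through N somewhere between I and A. Summing Manhattan distances along the two legs (I → N → A) gives a lower bound of 1 + 3 = 4 moves.
The shortest route satisfying every rule uses 6 moves: I → N → O → J → C → B → A.
The bound of 4 isn't tight here; checking systematically, no route of length 4 through 5 satisfies every constraint, so 6 is the minimum.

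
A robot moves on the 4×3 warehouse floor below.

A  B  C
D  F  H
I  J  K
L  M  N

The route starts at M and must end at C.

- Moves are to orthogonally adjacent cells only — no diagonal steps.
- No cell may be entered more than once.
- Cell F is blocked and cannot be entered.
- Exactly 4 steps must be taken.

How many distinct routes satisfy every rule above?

Need simple routes of exactly 4 moves from M to C (Manhattan distance 4, so 0 moves are spent on a detour and 0 undoing it).
Enumerating: M J K H C | M N K H C.
That gives 2 routes.

2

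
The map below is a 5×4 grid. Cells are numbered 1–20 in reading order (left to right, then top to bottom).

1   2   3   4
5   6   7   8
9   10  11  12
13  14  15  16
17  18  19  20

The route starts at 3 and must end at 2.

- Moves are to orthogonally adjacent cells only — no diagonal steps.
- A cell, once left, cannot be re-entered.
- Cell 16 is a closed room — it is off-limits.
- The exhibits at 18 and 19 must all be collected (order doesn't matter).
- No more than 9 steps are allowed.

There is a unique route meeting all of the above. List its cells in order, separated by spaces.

3 7 11 15 19 18 14 10 6 2

Any route must reach 18 and 19 and still end at 2 within 9 moves, so the order of the required stops is forced.
Route from 3: 4× down (reaching 19), left to 18, 4× up (reaching 2) — 9 moves in all.
Check: all required cells visited; 9 ≤ 9 moves.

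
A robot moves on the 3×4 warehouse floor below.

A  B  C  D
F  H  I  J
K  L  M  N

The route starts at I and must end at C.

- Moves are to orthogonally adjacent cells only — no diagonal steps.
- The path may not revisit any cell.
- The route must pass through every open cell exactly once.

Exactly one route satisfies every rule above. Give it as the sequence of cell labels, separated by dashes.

Need to visit all 12 open cells exactly once, starting at I and ending at C.
Cell A has only two open neighbours (F and B), so the path must pass straight through it: one of those is the cell it's entered from and the other is where it exits.
Route from I: left to H, up to B, left to A, 2× down (reaching K), 3× right (reaching N), 2× up (reaching D), left to C — 11 moves in all.
Check: all 12 open cells covered.

I - H - B - A - F - K - L - M - N - J - D - C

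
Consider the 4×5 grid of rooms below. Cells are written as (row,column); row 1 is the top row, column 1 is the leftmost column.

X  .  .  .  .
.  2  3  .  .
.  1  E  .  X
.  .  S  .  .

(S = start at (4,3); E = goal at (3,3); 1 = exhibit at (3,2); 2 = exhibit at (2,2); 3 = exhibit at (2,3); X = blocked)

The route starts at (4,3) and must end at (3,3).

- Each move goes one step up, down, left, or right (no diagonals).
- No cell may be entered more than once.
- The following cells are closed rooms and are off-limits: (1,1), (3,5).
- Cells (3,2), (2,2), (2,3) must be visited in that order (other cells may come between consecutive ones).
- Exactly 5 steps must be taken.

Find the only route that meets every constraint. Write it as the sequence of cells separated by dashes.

(4,3) - (4,2) - (3,2) - (2,2) - (2,3) - (3,3)

The waypoints must appear in the order (3,2), (2,2), (2,3), with no cell reused.
Route from (4,3): left 1 to (4,2), up 2 to (2,2), right 1 to (2,3), down 1 to (3,3) — 5 moves in all.
Check: order respected (1 at step 2, 2 at step 3, 3 at step 4); 5 moves as required.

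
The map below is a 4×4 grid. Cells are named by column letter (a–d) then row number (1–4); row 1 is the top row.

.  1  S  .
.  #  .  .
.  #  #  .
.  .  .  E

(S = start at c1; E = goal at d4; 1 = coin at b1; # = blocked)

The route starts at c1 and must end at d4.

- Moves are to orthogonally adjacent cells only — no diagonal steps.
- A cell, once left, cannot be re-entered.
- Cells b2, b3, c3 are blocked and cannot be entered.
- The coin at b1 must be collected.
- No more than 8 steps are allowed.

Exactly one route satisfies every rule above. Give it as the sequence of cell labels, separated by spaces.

c1 b1 a1 a2 a3 a4 b4 c4 d4

The budget equals the shortest possible length, so every move has to be on a shortest route through the required cells.
Route from c1: left 2 to a1, down 3 to a4, right 3 to d4 — 8 moves in all.
Check: all required cells visited; 8 ≤ 8 moves.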